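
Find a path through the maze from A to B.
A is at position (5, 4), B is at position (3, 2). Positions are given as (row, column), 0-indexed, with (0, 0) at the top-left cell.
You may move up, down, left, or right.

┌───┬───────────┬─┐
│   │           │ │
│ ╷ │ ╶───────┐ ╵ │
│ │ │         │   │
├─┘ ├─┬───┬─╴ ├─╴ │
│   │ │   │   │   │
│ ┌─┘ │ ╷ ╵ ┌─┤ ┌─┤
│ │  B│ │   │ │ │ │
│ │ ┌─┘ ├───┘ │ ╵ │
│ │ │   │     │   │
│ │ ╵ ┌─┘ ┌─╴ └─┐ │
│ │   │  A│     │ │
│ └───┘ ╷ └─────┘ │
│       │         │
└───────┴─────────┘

Finding the shortest path from (5, 4) to (3, 2):
Path length: 38 steps
Directions: down → right → right → right → right → up → up → left → up → up → right → up → left → up → left → left → left → left → left → down → right → right → right → right → down → left → down → left → up → left → down → down → left → down → left → up → up → right

Solution:

┌───┬───────────┬─┐
│   │↓ ← ← ← ← ↰│ │
│ ╷ │ ╶───────┐ ╵ │
│ │ │↳ → → → ↓│↑ ↰│
├─┘ ├─┬───┬─╴ ├─╴ │
│   │ │↓ ↰│↓ ↲│↱ ↑│
│ ┌─┘ │ ╷ ╵ ┌─┤ ┌─┤
│ │↱ B│↓│↑ ↲│ │↑│ │
│ │ ┌─┘ ├───┘ │ ╵ │
│ │↑│↓ ↲│     │↑ ↰│
│ │ ╵ ┌─┘ ┌─╴ └─┐ │
│ │↑ ↲│  A│     │↑│
│ └───┘ ╷ └─────┘ │
│       │↳ → → → ↑│
└───────┴─────────┘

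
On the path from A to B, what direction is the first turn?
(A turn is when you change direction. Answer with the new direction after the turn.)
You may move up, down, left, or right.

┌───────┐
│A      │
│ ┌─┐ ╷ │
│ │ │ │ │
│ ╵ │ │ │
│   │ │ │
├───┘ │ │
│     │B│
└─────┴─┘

Directions: right, right, right, down, down, down
First turn direction: down

Solution:

┌───────┐
│A → → ↓│
│ ┌─┐ ╷ │
│ │ │ │↓│
│ ╵ │ │ │
│   │ │↓│
├───┘ │ │
│     │B│
└─────┴─┘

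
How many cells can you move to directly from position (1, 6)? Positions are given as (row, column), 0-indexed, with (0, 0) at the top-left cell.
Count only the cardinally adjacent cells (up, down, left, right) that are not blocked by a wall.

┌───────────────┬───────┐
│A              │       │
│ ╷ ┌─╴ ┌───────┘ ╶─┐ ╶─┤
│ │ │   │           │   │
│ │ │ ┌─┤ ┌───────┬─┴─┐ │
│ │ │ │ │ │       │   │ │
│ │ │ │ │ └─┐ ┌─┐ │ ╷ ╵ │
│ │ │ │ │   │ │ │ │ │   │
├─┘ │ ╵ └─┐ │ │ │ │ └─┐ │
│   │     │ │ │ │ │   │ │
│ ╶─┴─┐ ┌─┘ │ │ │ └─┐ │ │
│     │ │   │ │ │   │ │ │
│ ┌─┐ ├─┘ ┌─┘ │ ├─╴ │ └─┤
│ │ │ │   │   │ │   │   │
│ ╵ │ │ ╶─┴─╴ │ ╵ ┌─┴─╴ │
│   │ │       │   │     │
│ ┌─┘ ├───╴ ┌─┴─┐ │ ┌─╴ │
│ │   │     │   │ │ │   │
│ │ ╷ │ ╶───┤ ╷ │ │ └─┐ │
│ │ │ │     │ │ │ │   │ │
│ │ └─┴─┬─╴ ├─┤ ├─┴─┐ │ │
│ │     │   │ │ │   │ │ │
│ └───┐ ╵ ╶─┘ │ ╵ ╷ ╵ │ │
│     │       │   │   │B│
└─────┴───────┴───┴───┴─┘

Checking passable neighbors of (1, 6):
Neighbors: (1, 5), (1, 7)
Count: 2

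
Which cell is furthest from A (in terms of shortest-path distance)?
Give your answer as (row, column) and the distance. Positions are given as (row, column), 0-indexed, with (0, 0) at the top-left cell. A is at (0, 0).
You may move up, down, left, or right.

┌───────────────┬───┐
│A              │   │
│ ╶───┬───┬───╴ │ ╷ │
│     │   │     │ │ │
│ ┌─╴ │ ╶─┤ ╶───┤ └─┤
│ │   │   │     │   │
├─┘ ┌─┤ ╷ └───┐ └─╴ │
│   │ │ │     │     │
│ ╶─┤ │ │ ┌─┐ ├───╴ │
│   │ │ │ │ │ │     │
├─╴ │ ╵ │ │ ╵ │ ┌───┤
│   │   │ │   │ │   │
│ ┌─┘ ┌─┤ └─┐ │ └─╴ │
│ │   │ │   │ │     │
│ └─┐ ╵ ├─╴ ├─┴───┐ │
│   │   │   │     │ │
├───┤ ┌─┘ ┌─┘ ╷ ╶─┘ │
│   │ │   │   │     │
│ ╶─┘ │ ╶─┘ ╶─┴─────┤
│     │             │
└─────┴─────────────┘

Computing BFS distances from A to all cells:
Furthest cell: (8, 1)
Distance: 57 steps

Path from A to the furthest cell:

┌───────────────┬───┐
│A → → → → → → ↓│   │
│ ╶───┬───┬───╴ │ ╷ │
│     │   │↓ ← ↲│ │ │
│ ┌─╴ │ ╶─┤ ╶───┤ └─┤
│ │   │↓ ↰│↳ → ↓│   │
├─┘ ┌─┤ ╷ └───┐ └─╴ │
│   │ │↓│↑    │↳ → ↓│
│ ╶─┤ │ │ ┌─┐ ├───╴ │
│   │ │↓│↑│ │ │↓ ← ↲│
├─╴ │ ╵ │ │ ╵ │ ┌───┤
│   │↓ ↲│↑│   │↓│   │
│ ┌─┘ ┌─┤ └─┐ │ └─╴ │
│ │  ↓│ │↑ ↰│ │↳ → ↓│
│ └─┐ ╵ ├─╴ ├─┴───┐ │
│   │↓  │↱ ↑│↓ ↰  │↓│
├───┤ ┌─┘ ┌─┘ ╷ ╶─┘ │
│↱ B│↓│↱ ↑│↓ ↲│↑ ← ↲│
│ ╶─┘ │ ╶─┘ ╶─┴─────┤
│↑ ← ↲│↑ ← ↲        │
└─────┴─────────────┘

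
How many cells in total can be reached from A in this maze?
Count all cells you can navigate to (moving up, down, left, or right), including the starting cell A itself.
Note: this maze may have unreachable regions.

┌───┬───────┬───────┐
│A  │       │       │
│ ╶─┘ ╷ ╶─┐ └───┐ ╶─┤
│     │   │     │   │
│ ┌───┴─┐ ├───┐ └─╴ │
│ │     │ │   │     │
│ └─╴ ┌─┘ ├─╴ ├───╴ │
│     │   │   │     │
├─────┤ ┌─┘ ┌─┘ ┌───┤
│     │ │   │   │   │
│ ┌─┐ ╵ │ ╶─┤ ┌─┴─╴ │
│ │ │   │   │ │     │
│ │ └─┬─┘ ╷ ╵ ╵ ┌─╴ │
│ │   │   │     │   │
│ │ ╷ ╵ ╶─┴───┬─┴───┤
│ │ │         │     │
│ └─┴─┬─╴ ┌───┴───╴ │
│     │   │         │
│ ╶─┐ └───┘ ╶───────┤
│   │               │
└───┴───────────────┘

Using BFS/flood-fill to find all reachable cells from A:
Maze size: 10 × 10 = 100 total cells
All cells are reachable — the maze is fully connected.
Reachable cells: 100

Reachable region (· marks reachable cells):

┌───┬───────┬───────┐
│A ·│· · · ·│· · · ·│
│ ╶─┘ ╷ ╶─┐ └───┐ ╶─┤
│· · ·│· ·│· · ·│· ·│
│ ┌───┴─┐ ├───┐ └─╴ │
│·│· · ·│·│· ·│· · ·│
│ └─╴ ┌─┘ ├─╴ ├───╴ │
│· · ·│· ·│· ·│· · ·│
├─────┤ ┌─┘ ┌─┘ ┌───┤
│· · ·│·│· ·│· ·│· ·│
│ ┌─┐ ╵ │ ╶─┤ ┌─┴─╴ │
│·│·│· ·│· ·│·│· · ·│
│ │ └─┬─┘ ╷ ╵ ╵ ┌─╴ │
│·│· ·│· ·│· · ·│· ·│
│ │ ╷ ╵ ╶─┴───┬─┴───┤
│·│·│· · · · ·│· · ·│
│ └─┴─┬─╴ ┌───┴───╴ │
│· · ·│· ·│· · · · ·│
│ ╶─┐ └───┘ ╶───────┤
│· ·│· · · · · · · ·│
└───┴───────────────┘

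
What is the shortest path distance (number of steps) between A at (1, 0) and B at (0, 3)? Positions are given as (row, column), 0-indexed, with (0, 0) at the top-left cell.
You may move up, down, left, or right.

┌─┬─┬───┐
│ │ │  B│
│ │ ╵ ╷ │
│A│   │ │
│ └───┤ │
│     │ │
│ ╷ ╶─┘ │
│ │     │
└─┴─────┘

Finding path from (1, 0) to (0, 3):
Path: (1,0) → (2,0) → (2,1) → (3,1) → (3,2) → (3,3) → (2,3) → (1,3) → (0,3)
Distance: 8 steps

Solution:

┌─┬─┬───┐
│ │ │  B│
│ │ ╵ ╷ │
│A│   │↑│
│ └───┤ │
│↳ ↓  │↑│
│ ╷ ╶─┘ │
│ │↳ → ↑│
└─┴─────┘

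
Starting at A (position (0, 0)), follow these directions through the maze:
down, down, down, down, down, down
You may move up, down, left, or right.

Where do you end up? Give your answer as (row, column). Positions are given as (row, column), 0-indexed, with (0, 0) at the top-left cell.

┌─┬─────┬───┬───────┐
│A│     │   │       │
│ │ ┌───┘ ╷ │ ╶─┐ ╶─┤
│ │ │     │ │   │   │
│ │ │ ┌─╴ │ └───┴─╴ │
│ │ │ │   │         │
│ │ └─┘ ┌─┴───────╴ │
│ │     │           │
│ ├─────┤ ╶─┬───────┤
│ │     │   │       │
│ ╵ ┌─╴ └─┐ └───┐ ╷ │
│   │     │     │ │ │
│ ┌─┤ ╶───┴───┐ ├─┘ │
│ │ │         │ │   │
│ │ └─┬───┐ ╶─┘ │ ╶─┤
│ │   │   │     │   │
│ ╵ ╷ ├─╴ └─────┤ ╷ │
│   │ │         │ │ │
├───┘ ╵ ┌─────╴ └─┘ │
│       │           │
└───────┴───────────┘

Following directions step by step:
Start: (0, 0)
  down: (0, 0) → (1, 0)
  down: (1, 0) → (2, 0)
  down: (2, 0) → (3, 0)
  down: (3, 0) → (4, 0)
  down: (4, 0) → (5, 0)
  down: (5, 0) → (6, 0)
Final position: (6, 0)

Path taken:

┌─┬─────┬───┬───────┐
│A│     │   │       │
│ │ ┌───┘ ╷ │ ╶─┐ ╶─┤
│↓│ │     │ │   │   │
│ │ │ ┌─╴ │ └───┴─╴ │
│↓│ │ │   │         │
│ │ └─┘ ┌─┴───────╴ │
│↓│     │           │
│ ├─────┤ ╶─┬───────┤
│↓│     │   │       │
│ ╵ ┌─╴ └─┐ └───┐ ╷ │
│↓  │     │     │ │ │
│ ┌─┤ ╶───┴───┐ ├─┘ │
│B│ │         │ │   │
│ │ └─┬───┐ ╶─┘ │ ╶─┤
│ │   │   │     │   │
│ ╵ ╷ ├─╴ └─────┤ ╷ │
│   │ │         │ │ │
├───┘ ╵ ┌─────╴ └─┘ │
│       │           │
└───────┴───────────┘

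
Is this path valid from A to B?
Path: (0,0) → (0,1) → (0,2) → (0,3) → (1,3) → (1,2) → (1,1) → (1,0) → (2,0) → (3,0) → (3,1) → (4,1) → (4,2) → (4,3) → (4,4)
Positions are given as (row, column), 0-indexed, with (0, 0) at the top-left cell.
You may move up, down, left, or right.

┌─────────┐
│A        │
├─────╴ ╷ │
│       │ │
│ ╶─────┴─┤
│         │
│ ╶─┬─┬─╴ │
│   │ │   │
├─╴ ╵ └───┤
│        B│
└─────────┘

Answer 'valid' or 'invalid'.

Checking path validity:
Result: All consecutive moves are passable.

valid

Correct solution:

┌─────────┐
│A → → ↓  │
├─────╴ ╷ │
│↓ ← ← ↲│ │
│ ╶─────┴─┤
│↓        │
│ ╶─┬─┬─╴ │
│↳ ↓│ │   │
├─╴ ╵ └───┤
│  ↳ → → B│
└─────────┘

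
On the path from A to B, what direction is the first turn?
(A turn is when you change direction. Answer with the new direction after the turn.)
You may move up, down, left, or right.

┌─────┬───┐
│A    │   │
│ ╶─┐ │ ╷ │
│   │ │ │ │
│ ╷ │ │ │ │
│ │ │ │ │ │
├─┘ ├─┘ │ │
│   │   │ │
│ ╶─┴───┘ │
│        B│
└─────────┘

Directions: down, right, down, down, left, down, right, right, right, right
First turn direction: right

Solution:

┌─────┬───┐
│A    │   │
│ ╶─┐ │ ╷ │
│↳ ↓│ │ │ │
│ ╷ │ │ │ │
│ │↓│ │ │ │
├─┘ ├─┘ │ │
│↓ ↲│   │ │
│ ╶─┴───┘ │
│↳ → → → B│
└─────────┘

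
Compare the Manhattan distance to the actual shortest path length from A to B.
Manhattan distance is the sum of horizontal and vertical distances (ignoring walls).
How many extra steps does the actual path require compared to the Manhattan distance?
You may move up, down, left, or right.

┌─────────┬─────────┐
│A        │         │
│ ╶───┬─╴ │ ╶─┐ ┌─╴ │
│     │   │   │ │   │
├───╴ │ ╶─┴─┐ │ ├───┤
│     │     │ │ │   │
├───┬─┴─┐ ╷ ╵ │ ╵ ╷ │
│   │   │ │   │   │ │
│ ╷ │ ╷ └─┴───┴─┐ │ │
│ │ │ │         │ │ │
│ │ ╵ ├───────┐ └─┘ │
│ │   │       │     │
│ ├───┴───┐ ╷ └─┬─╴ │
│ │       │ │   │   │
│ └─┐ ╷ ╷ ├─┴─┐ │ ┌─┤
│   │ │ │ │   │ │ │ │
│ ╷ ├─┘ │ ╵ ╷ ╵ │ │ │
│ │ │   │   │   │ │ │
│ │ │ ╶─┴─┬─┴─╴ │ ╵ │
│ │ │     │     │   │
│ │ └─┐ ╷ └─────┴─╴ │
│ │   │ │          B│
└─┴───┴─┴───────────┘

Manhattan distance: |10 - 0| + |9 - 0| = 19
Actual path length: 33
Extra steps: 33 - 19 = 14

Solution:

┌─────────┬─────────┐
│A → → → ↓│↱ → ↓    │
│ ╶───┬─╴ │ ╶─┐ ┌─╴ │
│     │↓ ↲│↑ ↰│↓│   │
├───╴ │ ╶─┴─┐ │ ├───┤
│     │↳ → ↓│↑│↓│↱ ↓│
├───┬─┴─┐ ╷ ╵ │ ╵ ╷ │
│   │   │ │↳ ↑│↳ ↑│↓│
│ ╷ │ ╷ └─┴───┴─┐ │ │
│ │ │ │         │ │↓│
│ │ ╵ ├───────┐ └─┘ │
│ │   │       │    ↓│
│ ├───┴───┐ ╷ └─┬─╴ │
│ │       │ │   │↓ ↲│
│ └─┐ ╷ ╷ ├─┴─┐ │ ┌─┤
│   │ │ │ │   │ │↓│ │
│ ╷ ├─┘ │ ╵ ╷ ╵ │ │ │
│ │ │   │   │   │↓│ │
│ │ │ ╶─┴─┬─┴─╴ │ ╵ │
│ │ │     │     │↳ ↓│
│ │ └─┐ ╷ └─────┴─╴ │
│ │   │ │          B│
└─┴───┴─┴───────────┘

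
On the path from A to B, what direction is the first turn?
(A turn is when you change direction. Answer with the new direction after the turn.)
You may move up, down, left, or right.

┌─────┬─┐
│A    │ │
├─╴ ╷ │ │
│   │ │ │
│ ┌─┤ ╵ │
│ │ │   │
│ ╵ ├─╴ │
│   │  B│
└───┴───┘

Directions: right, right, down, down, right, down
First turn direction: down

Solution:

┌─────┬─┐
│A → ↓│ │
├─╴ ╷ │ │
│   │↓│ │
│ ┌─┤ ╵ │
│ │ │↳ ↓│
│ ╵ ├─╴ │
│   │  B│
└───┴───┘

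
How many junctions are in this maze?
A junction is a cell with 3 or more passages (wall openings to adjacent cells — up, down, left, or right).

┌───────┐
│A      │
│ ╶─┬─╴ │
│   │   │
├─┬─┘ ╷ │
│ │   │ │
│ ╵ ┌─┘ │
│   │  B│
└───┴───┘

Checking each cell for number of passages:

Junctions found (3+ passages):
  (1, 3): 3 passages
Total junctions: 1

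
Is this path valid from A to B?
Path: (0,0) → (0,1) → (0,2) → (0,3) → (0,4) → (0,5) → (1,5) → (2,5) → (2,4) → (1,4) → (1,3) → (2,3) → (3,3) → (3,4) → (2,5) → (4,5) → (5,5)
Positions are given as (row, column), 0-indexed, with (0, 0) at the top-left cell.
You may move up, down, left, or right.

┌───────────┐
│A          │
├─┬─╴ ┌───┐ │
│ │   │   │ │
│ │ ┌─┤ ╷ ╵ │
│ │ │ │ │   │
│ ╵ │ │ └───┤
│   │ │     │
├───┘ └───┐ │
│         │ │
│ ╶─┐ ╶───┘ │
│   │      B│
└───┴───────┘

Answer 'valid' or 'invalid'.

Checking path validity:
Result: Invalid move at step 14: cannot move from (3, 4) to (2, 5).

invalid

Correct solution:

┌───────────┐
│A → → → → ↓│
├─┬─╴ ┌───┐ │
│ │   │↓ ↰│↓│
│ │ ┌─┤ ╷ ╵ │
│ │ │ │↓│↑ ↲│
│ ╵ │ │ └───┤
│   │ │↳ → ↓│
├───┘ └───┐ │
│         │↓│
│ ╶─┐ ╶───┘ │
│   │      B│
└───┴───────┘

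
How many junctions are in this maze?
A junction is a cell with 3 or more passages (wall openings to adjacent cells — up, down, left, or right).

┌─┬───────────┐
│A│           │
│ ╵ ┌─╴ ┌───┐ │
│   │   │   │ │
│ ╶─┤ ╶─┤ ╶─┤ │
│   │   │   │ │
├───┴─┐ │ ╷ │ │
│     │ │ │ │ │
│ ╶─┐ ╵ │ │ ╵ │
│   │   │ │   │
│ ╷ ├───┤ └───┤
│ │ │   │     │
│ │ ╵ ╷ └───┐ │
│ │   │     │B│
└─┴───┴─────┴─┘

Checking each cell for number of passages:

Junctions found (3+ passages):
  (0, 3): 3 passages
  (1, 0): 3 passages
  (2, 4): 3 passages
  (4, 0): 3 passages
Total junctions: 4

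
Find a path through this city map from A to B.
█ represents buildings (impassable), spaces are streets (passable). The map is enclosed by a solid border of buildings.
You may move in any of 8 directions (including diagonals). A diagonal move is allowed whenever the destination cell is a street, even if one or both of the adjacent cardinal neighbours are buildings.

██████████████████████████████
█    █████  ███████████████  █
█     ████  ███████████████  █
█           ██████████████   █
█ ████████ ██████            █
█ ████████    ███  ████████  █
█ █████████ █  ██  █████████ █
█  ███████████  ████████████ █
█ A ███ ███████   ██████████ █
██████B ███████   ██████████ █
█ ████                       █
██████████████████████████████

Finding the shortest path from A to B:
Movement: 8-directional
Path length: 28 steps
Directions: up → up-left → up → up → up-right → right → right → right → right → right → right → right → down-right → down-right → right → down-right → down-right → down-right → down → down-left → left → left → left → left → left → left → left → up-left

Solution:

██████████████████████████████
█    █████  ███████████████  █
█     ████  ███████████████  █
█ →→→→→→→↘  ██████████████   █
█↗████████↘██████            █
█↑████████ →↘ ███  ████████  █
█↑█████████ █↘ ██  █████████ █
█ ↖███████████↘ ████████████ █
█ A ███ ███████↓  ██████████ █
██████B ███████↙  ██████████ █
█ ████ ↖←←←←←←←              █
██████████████████████████████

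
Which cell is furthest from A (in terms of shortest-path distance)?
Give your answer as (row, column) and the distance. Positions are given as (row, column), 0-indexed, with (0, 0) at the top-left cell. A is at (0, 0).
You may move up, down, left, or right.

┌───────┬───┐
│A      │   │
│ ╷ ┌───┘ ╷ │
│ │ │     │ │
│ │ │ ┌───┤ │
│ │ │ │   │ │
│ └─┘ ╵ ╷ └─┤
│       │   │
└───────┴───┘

Computing BFS distances from A to all cells:
Furthest cell: (2, 5)
Distance: 13 steps

Path from A to the furthest cell:

┌───────┬───┐
│A      │↱ ↓│
│ ╷ ┌───┘ ╷ │
│↓│ │↱ → ↑│↓│
│ │ │ ┌───┤ │
│↓│ │↑│   │B│
│ └─┘ ╵ ╷ └─┤
│↳ → ↑  │   │
└───────┴───┘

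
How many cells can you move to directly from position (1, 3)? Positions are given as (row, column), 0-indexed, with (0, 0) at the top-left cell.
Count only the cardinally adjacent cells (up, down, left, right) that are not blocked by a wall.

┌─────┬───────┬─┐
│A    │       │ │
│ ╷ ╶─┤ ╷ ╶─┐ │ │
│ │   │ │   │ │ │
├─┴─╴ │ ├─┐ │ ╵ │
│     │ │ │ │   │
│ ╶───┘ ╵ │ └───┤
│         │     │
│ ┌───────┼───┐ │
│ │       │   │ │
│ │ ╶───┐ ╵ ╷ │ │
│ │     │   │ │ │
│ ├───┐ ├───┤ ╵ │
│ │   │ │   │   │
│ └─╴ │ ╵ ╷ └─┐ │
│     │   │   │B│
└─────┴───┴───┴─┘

Checking passable neighbors of (1, 3):
Neighbors: (0, 3), (2, 3)
Count: 2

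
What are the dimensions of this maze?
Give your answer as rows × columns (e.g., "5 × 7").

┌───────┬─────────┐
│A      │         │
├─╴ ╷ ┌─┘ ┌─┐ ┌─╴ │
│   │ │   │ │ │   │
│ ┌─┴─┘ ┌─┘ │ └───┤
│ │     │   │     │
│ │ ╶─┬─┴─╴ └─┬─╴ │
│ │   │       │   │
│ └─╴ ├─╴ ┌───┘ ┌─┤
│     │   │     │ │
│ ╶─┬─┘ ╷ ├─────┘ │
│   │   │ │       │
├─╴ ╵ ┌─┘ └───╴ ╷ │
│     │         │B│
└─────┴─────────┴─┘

Counting the maze dimensions:
Rows (vertical): 7
Columns (horizontal): 9
Dimensions: 7 × 9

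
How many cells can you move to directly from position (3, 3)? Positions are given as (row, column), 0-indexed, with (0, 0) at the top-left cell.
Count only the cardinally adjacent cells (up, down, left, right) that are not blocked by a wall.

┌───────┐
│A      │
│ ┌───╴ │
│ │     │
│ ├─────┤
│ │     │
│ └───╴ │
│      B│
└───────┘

Checking passable neighbors of (3, 3):
Neighbors: (2, 3), (3, 2)
Count: 2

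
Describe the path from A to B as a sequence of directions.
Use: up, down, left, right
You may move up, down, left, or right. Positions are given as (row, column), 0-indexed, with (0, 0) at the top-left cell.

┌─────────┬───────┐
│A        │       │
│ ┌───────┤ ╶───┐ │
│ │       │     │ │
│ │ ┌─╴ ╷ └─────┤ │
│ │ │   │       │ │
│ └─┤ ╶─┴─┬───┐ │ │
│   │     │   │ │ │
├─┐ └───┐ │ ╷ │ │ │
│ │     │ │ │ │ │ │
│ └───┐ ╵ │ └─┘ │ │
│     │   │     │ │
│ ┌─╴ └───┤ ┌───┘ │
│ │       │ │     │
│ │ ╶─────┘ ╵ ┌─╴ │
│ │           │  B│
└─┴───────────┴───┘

Finding the path and converting it to directions:
Path through cells: (0,0) → (1,0) → (2,0) → (3,0) → (3,1) → (4,1) → (4,2) → (4,3) → (5,3) → (5,4) → (4,4) → (3,4) → (3,3) → (3,2) → (2,2) → (2,3) → (1,3) → (1,4) → (2,4) → (2,5) → (2,6) → (2,7) → (3,7) → (4,7) → (5,7) → (5,6) → (5,5) → (6,5) → (7,5) → (7,6) → (6,6) → (6,7) → (6,8) → (7,8)
Directions: down, down, down, right, down, right, right, down, right, up, up, left, left, up, right, up, right, down, right, right, right, down, down, down, left, left, down, down, right, up, right, right, down

Solution:

┌─────────┬───────┐
│A        │       │
│ ┌───────┤ ╶───┐ │
│↓│    ↱ ↓│     │ │
│ │ ┌─╴ ╷ └─────┤ │
│↓│ │↱ ↑│↳ → → ↓│ │
│ └─┤ ╶─┴─┬───┐ │ │
│↳ ↓│↑ ← ↰│   │↓│ │
├─┐ └───┐ │ ╷ │ │ │
│ │↳ → ↓│↑│ │ │↓│ │
│ └───┐ ╵ │ └─┘ │ │
│     │↳ ↑│↓ ← ↲│ │
│ ┌─╴ └───┤ ┌───┘ │
│ │       │↓│↱ → ↓│
│ │ ╶─────┘ ╵ ┌─╴ │
│ │        ↳ ↑│  B│
└─┴───────────┴───┘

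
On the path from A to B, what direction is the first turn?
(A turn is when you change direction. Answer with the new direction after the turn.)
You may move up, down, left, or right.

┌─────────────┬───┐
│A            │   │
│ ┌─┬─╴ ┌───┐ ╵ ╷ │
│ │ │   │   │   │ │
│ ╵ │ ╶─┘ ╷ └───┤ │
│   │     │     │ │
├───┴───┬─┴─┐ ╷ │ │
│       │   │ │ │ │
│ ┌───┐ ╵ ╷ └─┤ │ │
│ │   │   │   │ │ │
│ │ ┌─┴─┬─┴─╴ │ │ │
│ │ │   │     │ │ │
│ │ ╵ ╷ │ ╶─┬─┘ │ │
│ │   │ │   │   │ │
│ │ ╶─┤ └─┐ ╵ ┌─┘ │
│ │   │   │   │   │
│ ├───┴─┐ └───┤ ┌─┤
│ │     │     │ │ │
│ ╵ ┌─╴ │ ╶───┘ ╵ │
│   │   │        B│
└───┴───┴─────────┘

Directions: right, right, right, right, right, right, down, right, up, right, down, down, down, down, down, down, down, left, down, down, right
First turn direction: down

Solution:

┌─────────────┬───┐
│A → → → → → ↓│↱ ↓│
│ ┌─┬─╴ ┌───┐ ╵ ╷ │
│ │ │   │   │↳ ↑│↓│
│ ╵ │ ╶─┘ ╷ └───┤ │
│   │     │     │↓│
├───┴───┬─┴─┐ ╷ │ │
│       │   │ │ │↓│
│ ┌───┐ ╵ ╷ └─┤ │ │
│ │   │   │   │ │↓│
│ │ ┌─┴─┬─┴─╴ │ │ │
│ │ │   │     │ │↓│
│ │ ╵ ╷ │ ╶─┬─┘ │ │
│ │   │ │   │   │↓│
│ │ ╶─┤ └─┐ ╵ ┌─┘ │
│ │   │   │   │↓ ↲│
│ ├───┴─┐ └───┤ ┌─┤
│ │     │     │↓│ │
│ ╵ ┌─╴ │ ╶───┘ ╵ │
│   │   │      ↳ B│
└───┴───┴─────────┘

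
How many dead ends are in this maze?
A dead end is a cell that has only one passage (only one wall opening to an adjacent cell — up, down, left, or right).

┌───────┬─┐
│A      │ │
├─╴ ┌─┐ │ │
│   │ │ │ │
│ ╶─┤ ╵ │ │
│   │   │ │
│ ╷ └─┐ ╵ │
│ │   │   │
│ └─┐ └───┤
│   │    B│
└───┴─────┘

Checking each cell for number of passages:

Dead ends found at positions:
  (0, 0)
  (0, 4)
  (1, 2)
  (4, 1)
  (4, 4)
Total dead ends: 5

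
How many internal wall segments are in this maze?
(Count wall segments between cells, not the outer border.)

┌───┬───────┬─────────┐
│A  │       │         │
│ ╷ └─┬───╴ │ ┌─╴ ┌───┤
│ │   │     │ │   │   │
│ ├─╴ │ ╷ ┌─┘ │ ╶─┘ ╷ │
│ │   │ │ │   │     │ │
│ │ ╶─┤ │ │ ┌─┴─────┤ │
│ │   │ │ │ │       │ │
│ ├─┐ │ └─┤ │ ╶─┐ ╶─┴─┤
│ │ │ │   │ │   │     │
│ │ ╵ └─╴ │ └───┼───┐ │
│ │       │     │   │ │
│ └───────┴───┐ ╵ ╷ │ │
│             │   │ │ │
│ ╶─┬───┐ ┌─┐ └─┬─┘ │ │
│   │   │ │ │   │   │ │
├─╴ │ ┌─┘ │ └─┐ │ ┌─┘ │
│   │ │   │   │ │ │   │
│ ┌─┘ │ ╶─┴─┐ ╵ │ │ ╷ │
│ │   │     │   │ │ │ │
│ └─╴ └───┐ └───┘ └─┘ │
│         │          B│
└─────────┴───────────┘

Counting internal wall segments:
Total internal walls: 100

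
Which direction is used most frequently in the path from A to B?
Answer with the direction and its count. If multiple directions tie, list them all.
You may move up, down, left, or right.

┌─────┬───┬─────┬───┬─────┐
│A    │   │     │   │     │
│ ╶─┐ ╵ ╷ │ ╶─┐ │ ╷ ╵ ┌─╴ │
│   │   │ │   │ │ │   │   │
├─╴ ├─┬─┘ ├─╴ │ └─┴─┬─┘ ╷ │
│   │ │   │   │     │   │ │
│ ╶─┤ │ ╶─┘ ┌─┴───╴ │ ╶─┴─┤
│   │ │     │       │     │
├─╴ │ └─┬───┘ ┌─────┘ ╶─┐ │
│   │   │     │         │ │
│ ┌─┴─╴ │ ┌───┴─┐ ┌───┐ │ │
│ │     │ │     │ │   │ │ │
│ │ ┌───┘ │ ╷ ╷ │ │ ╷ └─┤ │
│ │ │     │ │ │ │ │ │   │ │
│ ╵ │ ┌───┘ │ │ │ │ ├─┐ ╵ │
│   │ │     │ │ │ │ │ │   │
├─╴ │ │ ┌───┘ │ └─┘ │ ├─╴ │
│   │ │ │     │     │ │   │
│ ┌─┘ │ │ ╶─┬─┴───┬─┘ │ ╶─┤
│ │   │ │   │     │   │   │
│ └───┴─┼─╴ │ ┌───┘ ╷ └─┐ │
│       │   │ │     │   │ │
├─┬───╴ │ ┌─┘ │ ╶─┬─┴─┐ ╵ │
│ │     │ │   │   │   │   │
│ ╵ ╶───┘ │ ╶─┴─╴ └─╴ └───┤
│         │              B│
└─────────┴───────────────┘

Directions: down, right, down, left, down, right, down, left, down, down, down, right, down, left, down, down, right, right, right, down, left, left, down, right, right, right, up, up, right, up, left, up, right, right, up, up, up, right, down, down, down, right, right, up, up, up, right, down, right, down, right, down, left, down, right, down, down, left, up, left, up, left, down, left, left, down, right, down, right, right, right, right
Counts: {'down': 24, 'right': 24, 'left': 12, 'up': 12}
Most common: down and right (tied at 24 times each)

Solution:

┌─────┬───┬─────┬───┬─────┐
│A    │   │     │   │     │
│ ╶─┐ ╵ ╷ │ ╶─┐ │ ╷ ╵ ┌─╴ │
│↳ ↓│   │ │   │ │ │   │   │
├─╴ ├─┬─┘ ├─╴ │ └─┴─┬─┘ ╷ │
│↓ ↲│ │   │   │     │   │ │
│ ╶─┤ │ ╶─┘ ┌─┴───╴ │ ╶─┴─┤
│↳ ↓│ │     │       │     │
├─╴ │ └─┬───┘ ┌─────┘ ╶─┐ │
│↓ ↲│   │     │         │ │
│ ┌─┴─╴ │ ┌───┴─┐ ┌───┐ │ │
│↓│     │ │  ↱ ↓│ │↱ ↓│ │ │
│ │ ┌───┘ │ ╷ ╷ │ │ ╷ └─┤ │
│↓│ │     │ │↑│↓│ │↑│↳ ↓│ │
│ ╵ │ ┌───┘ │ │ │ │ ├─┐ ╵ │
│↳ ↓│ │     │↑│↓│ │↑│ │↳ ↓│
├─╴ │ │ ┌───┘ │ └─┘ │ ├─╴ │
│↓ ↲│ │ │↱ → ↑│↳ → ↑│ │↓ ↲│
│ ┌─┘ │ │ ╶─┬─┴───┬─┘ │ ╶─┤
│↓│   │ │↑ ↰│     │↓ ↰│↳ ↓│
│ └───┴─┼─╴ │ ┌───┘ ╷ └─┐ │
│↳ → → ↓│↱ ↑│ │↓ ← ↲│↑ ↰│↓│
├─┬───╴ │ ┌─┘ │ ╶─┬─┴─┐ ╵ │
│ │↓ ← ↲│↑│   │↳ ↓│   │↑ ↲│
│ ╵ ╶───┘ │ ╶─┴─╴ └─╴ └───┤
│  ↳ → → ↑│      ↳ → → → B│
└─────────┴───────────────┘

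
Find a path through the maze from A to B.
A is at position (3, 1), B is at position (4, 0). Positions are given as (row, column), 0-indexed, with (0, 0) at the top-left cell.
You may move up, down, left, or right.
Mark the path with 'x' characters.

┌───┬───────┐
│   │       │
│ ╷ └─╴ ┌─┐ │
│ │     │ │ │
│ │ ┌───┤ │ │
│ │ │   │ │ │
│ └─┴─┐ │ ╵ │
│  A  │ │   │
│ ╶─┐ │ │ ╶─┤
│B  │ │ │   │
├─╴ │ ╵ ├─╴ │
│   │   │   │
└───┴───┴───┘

Finding the shortest path from (3, 1) to (4, 0):
Path length: 2 steps
Directions: left → down

Solution:

┌───┬───────┐
│   │       │
│ ╷ └─╴ ┌─┐ │
│ │     │ │ │
│ │ ┌───┤ │ │
│ │ │   │ │ │
│ └─┴─┐ │ ╵ │
│x A  │ │   │
│ ╶─┐ │ │ ╶─┤
│B  │ │ │   │
├─╴ │ ╵ ├─╴ │
│   │   │   │
└───┴───┴───┘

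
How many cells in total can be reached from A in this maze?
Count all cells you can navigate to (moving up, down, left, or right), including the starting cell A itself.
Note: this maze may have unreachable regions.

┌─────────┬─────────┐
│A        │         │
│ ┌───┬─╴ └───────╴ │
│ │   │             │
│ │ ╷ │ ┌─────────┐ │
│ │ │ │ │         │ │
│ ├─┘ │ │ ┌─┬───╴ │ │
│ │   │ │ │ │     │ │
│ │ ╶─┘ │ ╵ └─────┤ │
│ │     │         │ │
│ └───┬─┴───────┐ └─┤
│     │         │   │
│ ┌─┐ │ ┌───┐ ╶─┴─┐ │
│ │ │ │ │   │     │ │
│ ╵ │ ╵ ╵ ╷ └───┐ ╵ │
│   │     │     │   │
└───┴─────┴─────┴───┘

Using BFS/flood-fill to find all reachable cells from A:
Maze size: 8 × 10 = 80 total cells
All cells are reachable — the maze is fully connected.
Reachable cells: 80

Reachable region (· marks reachable cells):

┌─────────┬─────────┐
│A · · · ·│· · · · ·│
│ ┌───┬─╴ └───────╴ │
│·│· ·│· · · · · · ·│
│ │ ╷ │ ┌─────────┐ │
│·│·│·│·│· · · · ·│·│
│ ├─┘ │ │ ┌─┬───╴ │ │
│·│· ·│·│·│·│· · ·│·│
│ │ ╶─┘ │ ╵ └─────┤ │
│·│· · ·│· · · · ·│·│
│ └───┬─┴───────┐ └─┤
│· · ·│· · · · ·│· ·│
│ ┌─┐ │ ┌───┐ ╶─┴─┐ │
│·│·│·│·│· ·│· · ·│·│
│ ╵ │ ╵ ╵ ╷ └───┐ ╵ │
│· ·│· · ·│· · ·│· ·│
└───┴─────┴─────┴───┘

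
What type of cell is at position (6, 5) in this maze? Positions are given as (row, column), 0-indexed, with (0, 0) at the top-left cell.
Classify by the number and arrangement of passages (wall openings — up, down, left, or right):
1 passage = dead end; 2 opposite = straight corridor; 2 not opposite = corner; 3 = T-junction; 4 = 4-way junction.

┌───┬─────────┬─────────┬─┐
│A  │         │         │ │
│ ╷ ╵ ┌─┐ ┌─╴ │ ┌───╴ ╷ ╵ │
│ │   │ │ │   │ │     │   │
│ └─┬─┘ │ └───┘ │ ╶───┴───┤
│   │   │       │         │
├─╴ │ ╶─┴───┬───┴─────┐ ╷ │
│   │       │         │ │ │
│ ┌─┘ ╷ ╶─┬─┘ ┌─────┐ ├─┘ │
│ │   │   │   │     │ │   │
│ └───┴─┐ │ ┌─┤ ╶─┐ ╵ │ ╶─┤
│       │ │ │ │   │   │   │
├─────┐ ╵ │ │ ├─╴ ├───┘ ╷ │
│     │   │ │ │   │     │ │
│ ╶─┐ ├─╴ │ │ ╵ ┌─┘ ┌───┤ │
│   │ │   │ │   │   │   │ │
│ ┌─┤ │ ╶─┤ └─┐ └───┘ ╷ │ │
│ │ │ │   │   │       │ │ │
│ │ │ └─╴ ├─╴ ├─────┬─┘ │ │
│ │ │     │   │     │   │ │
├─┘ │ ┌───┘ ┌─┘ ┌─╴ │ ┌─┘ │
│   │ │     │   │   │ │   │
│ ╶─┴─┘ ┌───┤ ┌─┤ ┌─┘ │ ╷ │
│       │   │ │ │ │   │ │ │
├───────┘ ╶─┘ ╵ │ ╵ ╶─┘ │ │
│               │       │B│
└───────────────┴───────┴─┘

Checking cell at (6, 5):
Number of passages: 2
Cell type: straight corridor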